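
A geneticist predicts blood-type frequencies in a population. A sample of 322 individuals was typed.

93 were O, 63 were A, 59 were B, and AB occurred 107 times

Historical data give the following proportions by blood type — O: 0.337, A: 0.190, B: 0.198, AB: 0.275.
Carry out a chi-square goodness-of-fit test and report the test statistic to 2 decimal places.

6.47

Expected counts E_i = n·p_i: 322×0.337 = 108.514, 322×0.190 = 61.18, 322×0.198 = 63.756, 322×0.275 = 88.55.
cat         O        E   (O−E)²/E
O          93  108.514      2.218
A          63    61.18      0.054
B          59   63.756      0.355
AB        107    88.55      3.844
Sum = 6.47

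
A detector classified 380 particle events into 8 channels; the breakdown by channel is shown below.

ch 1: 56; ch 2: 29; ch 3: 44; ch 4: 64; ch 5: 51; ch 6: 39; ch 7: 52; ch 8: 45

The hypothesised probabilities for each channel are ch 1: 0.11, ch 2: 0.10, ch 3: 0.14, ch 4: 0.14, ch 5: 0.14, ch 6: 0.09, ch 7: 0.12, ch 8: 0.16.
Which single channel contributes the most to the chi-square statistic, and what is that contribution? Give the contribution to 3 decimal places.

ch 1, 4.824

Expected counts E_i = n·p_i: 380×0.11 = 41.8, 380×0.10 = 38, 380×0.14 = 53.2, 380×0.14 = 53.2, 380×0.14 = 53.2, 380×0.09 = 34.2, 380×0.12 = 45.6, 380×0.16 = 60.8.
ch 1: (56 − 41.8)²/41.8 = 201.64/41.8 = 4.8239
ch 2: (29 − 38)²/38 = 81/38 = 2.1316
ch 3: (44 − 53.2)²/53.2 = 84.64/53.2 = 1.5910
ch 4: (64 − 53.2)²/53.2 = 116.64/53.2 = 2.1925
ch 5: (51 − 53.2)²/53.2 = 4.84/53.2 = 0.0910
ch 6: (39 − 34.2)²/34.2 = 23.04/34.2 = 0.6737
ch 7: (52 − 45.6)²/45.6 = 40.96/45.6 = 0.8982
ch 8: (45 − 60.8)²/60.8 = 249.64/60.8 = 4.1059
The largest term is for ch 1: 4.824.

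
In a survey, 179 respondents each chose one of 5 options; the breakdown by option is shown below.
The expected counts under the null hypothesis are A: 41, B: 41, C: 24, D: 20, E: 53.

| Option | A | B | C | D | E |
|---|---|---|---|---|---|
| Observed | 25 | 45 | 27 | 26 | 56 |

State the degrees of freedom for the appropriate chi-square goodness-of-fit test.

There are k = 5 categories and no parameters were estimated from the data, so df = 5 − 1 = 4.

4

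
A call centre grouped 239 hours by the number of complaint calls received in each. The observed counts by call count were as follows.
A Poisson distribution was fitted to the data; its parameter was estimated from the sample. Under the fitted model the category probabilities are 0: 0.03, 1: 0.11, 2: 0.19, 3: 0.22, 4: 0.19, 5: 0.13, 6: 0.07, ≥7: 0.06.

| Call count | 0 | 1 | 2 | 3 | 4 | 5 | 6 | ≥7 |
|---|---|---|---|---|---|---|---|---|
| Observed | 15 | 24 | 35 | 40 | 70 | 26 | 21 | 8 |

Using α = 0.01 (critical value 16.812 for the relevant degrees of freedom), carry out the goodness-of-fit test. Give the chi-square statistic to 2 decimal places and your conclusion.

Expected counts E_i = n·p_i: 239×0.03 = 7.17, 239×0.11 = 26.29, 239×0.19 = 45.41, 239×0.22 = 52.58, 239×0.19 = 45.41, 239×0.13 = 31.07, 239×0.07 = 16.73, 239×0.06 = 14.34.
0: (15 − 7.17)²/7.17 = 61.3089/7.17 = 8.551
1: (24 − 26.29)²/26.29 = 5.2441/26.29 = 0.199
2: (35 − 45.41)²/45.41 = 108.3681/45.41 = 2.386
3: (40 − 52.58)²/52.58 = 158.2564/52.58 = 3.010
4: (70 − 45.41)²/45.41 = 604.6681/45.41 = 13.316
5: (26 − 31.07)²/31.07 = 25.7049/31.07 = 0.827
6: (21 − 16.73)²/16.73 = 18.2329/16.73 = 1.090
≥7: (8 − 14.34)²/14.34 = 40.1956/14.34 = 2.803
Sum = 32.18
df = 6. Since 32.18 > 16.812, we reject H₀.

32.18; reject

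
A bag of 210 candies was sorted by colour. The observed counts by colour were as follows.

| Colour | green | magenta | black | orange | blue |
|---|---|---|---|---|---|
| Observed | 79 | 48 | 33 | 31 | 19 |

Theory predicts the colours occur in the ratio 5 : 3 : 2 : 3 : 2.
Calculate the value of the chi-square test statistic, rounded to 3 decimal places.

8.681

Ratio total = 15. Expected counts: 210×5/15 = 70, 210×3/15 = 42, 210×2/15 = 28, 210×3/15 = 42, 210×2/15 = 28.
cat          O        E   (O−E)²/E
green       79       70     1.1571
magenta     48       42     0.8571
black       33       28     0.8929
orange      31       42     2.8810
blue        19       28     2.8929
Sum = 8.681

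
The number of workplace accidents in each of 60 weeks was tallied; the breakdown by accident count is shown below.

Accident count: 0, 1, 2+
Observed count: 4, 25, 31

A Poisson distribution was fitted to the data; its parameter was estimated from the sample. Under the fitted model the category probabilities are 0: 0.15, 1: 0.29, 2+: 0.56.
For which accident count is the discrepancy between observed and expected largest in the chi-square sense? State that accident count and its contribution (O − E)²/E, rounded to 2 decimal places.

1, 3.32

Expected counts E_i = n·p_i: 60×0.15 = 9, 60×0.29 = 17.4, 60×0.56 = 33.6.
0: (4 − 9)²/9 = 25/9 = 2.778
1: (25 − 17.4)²/17.4 = 57.76/17.4 = 3.320
2+: (31 − 33.6)²/33.6 = 6.76/33.6 = 0.201
The largest term is for 1: 3.32.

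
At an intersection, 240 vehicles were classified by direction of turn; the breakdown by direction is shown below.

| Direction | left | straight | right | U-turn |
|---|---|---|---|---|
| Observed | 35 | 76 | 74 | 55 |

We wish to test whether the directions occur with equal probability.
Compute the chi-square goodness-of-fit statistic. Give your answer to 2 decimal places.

Expected count for each of the 4 categories: 240/4 = 60.
left: (35 − 60)²/60 = 625/60 = 10.417
straight: (76 − 60)²/60 = 256/60 = 4.267
right: (74 − 60)²/60 = 196/60 = 3.267
U-turn: (55 − 60)²/60 = 25/60 = 0.417
Sum = 18.37

18.37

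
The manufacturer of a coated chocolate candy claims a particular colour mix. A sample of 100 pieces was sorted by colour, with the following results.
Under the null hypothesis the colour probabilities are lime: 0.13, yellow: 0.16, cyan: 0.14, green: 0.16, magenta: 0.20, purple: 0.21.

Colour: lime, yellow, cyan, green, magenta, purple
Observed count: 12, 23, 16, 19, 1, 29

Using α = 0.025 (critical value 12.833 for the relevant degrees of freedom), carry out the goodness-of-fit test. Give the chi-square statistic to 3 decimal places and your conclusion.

25.085; reject

Expected counts E_i = n·p_i: 100×0.13 = 13, 100×0.16 = 16, 100×0.14 = 14, 100×0.16 = 16, 100×0.20 = 20, 100×0.21 = 21.
lime: (12 − 13)²/13 = 1/13 = 0.0769
yellow: (23 − 16)²/16 = 49/16 = 3.0625
cyan: (16 − 14)²/14 = 4/14 = 0.2857
green: (19 − 16)²/16 = 9/16 = 0.5625
magenta: (1 − 20)²/20 = 361/20 = 18.0500
purple: (29 − 21)²/21 = 64/21 = 3.0476
Sum = 25.085
df = 5. Since 25.085 > 12.833, we reject H₀.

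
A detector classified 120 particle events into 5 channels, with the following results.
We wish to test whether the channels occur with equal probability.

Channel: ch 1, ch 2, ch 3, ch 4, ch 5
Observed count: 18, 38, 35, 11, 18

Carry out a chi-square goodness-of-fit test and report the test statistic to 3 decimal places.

Under H₀ each category has probability 1/5, so each expected count is 120/5 = 24.
cat         O        E   (O−E)²/E
ch 1       18       24     1.5000
ch 2       38       24     8.1667
ch 3       35       24     5.0417
ch 4       11       24     7.0417
ch 5       18       24     1.5000
Sum = 23.250

23.250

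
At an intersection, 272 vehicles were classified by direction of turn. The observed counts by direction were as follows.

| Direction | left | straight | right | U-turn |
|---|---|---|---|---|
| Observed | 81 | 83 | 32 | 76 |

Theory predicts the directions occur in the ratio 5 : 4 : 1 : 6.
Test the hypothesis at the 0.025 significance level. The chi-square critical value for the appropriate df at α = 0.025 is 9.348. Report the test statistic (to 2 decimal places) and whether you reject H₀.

23.36; reject

Ratio total = 16. Expected counts: 272×5/16 = 85, 272×4/16 = 68, 272×1/16 = 17, 272×6/16 = 102.
cat           O        E   (O−E)²/E
left         81       85      0.188
straight     83       68      3.309
right        32       17     13.235
U-turn       76      102      6.627
Sum = 23.36
df = 3. Since 23.36 > 9.348, we reject H₀.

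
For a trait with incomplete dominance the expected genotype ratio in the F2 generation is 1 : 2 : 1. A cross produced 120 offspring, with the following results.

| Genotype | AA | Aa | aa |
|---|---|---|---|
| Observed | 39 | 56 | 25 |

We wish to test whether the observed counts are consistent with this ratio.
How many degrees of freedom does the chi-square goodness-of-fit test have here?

2

There are k = 3 categories and no parameters were estimated from the data, so df = 3 − 1 = 2.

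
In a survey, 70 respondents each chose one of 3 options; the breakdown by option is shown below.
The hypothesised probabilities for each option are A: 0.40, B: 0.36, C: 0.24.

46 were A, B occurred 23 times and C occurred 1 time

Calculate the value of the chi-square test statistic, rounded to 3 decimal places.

26.623

Expected counts E_i = n·p_i: 70×0.40 = 28, 70×0.36 = 25.2, 70×0.24 = 16.8.
A: (46 − 28)²/28 = 324/28 = 11.5714
B: (23 − 25.2)²/25.2 = 4.84/25.2 = 0.1921
C: (1 − 16.8)²/16.8 = 249.64/16.8 = 14.8595
Sum = 26.623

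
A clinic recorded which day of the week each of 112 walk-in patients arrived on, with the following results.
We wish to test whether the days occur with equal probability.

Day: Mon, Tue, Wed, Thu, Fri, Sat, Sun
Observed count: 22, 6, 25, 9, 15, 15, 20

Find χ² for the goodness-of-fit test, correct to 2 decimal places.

17.75

Under H₀ each category has probability 1/7, so each expected count is 112/7 = 16.
cat         O        E   (O−E)²/E
Mon        22       16      2.250
Tue         6       16      6.250
Wed        25       16      5.063
Thu         9       16      3.063
Fri        15       16      0.063
Sat        15       16      0.063
Sun        20       16      1.000
Sum = 17.75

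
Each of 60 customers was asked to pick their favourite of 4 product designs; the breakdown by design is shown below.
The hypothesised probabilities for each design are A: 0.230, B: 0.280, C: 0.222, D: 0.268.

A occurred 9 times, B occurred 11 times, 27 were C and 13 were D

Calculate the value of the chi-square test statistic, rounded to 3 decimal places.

Expected counts E_i = n·p_i: 60×0.230 = 13.8, 60×0.280 = 16.8, 60×0.222 = 13.32, 60×0.268 = 16.08.
χ² = (9−13.8)²/13.8 + (11−16.8)²/16.8 + (27−13.32)²/13.32 + (13−16.08)²/16.08
   = 1.6696 + 2.0024 + 14.0497 + 0.5900
Sum = 18.312

18.312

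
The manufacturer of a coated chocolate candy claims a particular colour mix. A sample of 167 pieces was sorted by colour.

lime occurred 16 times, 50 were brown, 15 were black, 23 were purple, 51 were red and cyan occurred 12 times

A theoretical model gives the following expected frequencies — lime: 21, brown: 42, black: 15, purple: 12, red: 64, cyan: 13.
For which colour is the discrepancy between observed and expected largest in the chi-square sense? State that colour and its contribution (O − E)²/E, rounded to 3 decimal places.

purple, 10.083

cat         O        E   (O−E)²/E
lime       16       21     1.1905
brown      50       42     1.5238
black      15       15     0.0000
purple     23       12    10.0833
red        51       64     2.6406
cyan       12       13     0.0769
The largest term is for purple: 10.083.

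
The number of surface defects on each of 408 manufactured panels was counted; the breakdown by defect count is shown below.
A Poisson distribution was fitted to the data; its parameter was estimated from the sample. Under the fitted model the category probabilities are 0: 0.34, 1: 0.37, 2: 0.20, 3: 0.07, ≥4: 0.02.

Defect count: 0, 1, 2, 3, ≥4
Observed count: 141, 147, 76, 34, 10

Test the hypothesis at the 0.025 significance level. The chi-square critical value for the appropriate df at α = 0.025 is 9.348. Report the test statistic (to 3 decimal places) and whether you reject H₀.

1.977; do not reject

Expected counts E_i = n·p_i: 408×0.34 = 138.72, 408×0.37 = 150.96, 408×0.20 = 81.6, 408×0.07 = 28.56, 408×0.02 = 8.16.
cat         O        E   (O−E)²/E
0         141   138.72     0.0375
1         147   150.96     0.1039
2          76     81.6     0.3843
3          34    28.56     1.0362
≥4         10     8.16     0.4149
Sum = 1.977
df = 3. Since 1.977 < 9.348, we do not reject H₀.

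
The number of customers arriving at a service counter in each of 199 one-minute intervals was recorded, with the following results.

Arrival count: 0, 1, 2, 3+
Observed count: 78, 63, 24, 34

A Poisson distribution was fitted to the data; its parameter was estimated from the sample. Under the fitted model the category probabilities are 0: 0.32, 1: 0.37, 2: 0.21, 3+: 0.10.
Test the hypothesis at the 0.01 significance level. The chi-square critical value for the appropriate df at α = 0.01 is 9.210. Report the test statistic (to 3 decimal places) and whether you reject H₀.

Expected counts E_i = n·p_i: 199×0.32 = 63.68, 199×0.37 = 73.63, 199×0.21 = 41.79, 199×0.10 = 19.9.
χ² = (78−63.68)²/63.68 + (63−73.63)²/73.63 + (24−41.79)²/41.79 + (34−19.9)²/19.9
   = 3.2202 + 1.5347 + 7.5732 + 9.9905
Sum = 22.319
df = 2. Since 22.319 > 9.210, we reject H₀.

22.319; reject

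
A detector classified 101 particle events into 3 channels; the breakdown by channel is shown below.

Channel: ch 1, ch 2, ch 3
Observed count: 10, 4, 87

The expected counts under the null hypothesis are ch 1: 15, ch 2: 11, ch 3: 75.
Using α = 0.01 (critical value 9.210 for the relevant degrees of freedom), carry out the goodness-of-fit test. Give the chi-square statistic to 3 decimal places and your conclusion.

8.041; do not reject

cat         O        E   (O−E)²/E
ch 1       10       15     1.6667
ch 2        4       11     4.4545
ch 3       87       75     1.9200
Sum = 8.041
df = 2. Since 8.041 < 9.210, we do not reject H₀.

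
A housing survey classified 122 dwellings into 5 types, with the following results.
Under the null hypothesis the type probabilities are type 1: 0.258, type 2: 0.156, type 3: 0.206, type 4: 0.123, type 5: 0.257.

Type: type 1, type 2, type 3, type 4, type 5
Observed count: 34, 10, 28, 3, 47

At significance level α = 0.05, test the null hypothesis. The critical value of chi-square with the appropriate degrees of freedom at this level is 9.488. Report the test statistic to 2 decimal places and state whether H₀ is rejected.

Expected counts E_i = n·p_i: 122×0.258 = 31.476, 122×0.156 = 19.032, 122×0.206 = 25.132, 122×0.123 = 15.006, 122×0.257 = 31.354.
type 1: (34 − 31.476)²/31.476 = 6.370576/31.476 = 0.202
type 2: (10 − 19.032)²/19.032 = 81.577024/19.032 = 4.286
type 3: (28 − 25.132)²/25.132 = 8.225424/25.132 = 0.327
type 4: (3 − 15.006)²/15.006 = 144.144036/15.006 = 9.606
type 5: (47 − 31.354)²/31.354 = 244.797316/31.354 = 7.808
Sum = 22.23
df = 4. Since 22.23 > 9.488, we reject H₀.

22.23; reject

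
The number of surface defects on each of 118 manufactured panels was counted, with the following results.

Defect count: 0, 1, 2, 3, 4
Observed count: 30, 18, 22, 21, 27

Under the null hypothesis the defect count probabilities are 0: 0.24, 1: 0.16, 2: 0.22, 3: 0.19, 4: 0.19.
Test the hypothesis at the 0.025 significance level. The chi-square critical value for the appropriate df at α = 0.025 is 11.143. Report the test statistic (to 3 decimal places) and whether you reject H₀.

Expected counts E_i = n·p_i: 118×0.24 = 28.32, 118×0.16 = 18.88, 118×0.22 = 25.96, 118×0.19 = 22.42, 118×0.19 = 22.42.
0: (30 − 28.32)²/28.32 = 2.8224/28.32 = 0.0997
1: (18 − 18.88)²/18.88 = 0.7744/18.88 = 0.0410
2: (22 − 25.96)²/25.96 = 15.6816/25.96 = 0.6041
3: (21 − 22.42)²/22.42 = 2.0164/22.42 = 0.0899
4: (27 − 22.42)²/22.42 = 20.9764/22.42 = 0.9356
Sum = 1.770
df = 4. Since 1.770 < 11.143, we do not reject H₀.

1.770; do not reject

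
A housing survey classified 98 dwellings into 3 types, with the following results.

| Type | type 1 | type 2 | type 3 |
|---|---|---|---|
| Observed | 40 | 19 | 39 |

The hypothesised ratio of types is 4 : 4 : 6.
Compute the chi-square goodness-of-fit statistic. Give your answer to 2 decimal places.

Ratio total = 14. Expected counts: 98×4/14 = 28, 98×4/14 = 28, 98×6/14 = 42.
cat         O        E   (O−E)²/E
type 1     40       28      5.143
type 2     19       28      2.893
type 3     39       42      0.214
Sum = 8.25

8.25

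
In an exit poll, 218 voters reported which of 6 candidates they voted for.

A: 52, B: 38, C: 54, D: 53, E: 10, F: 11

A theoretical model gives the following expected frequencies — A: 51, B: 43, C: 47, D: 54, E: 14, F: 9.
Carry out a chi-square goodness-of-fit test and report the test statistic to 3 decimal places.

cat         O        E   (O−E)²/E
A          52       51     0.0196
B          38       43     0.5814
C          54       47     1.0426
D          53       54     0.0185
E          10       14     1.1429
F          11        9     0.4444
Sum = 3.249

3.249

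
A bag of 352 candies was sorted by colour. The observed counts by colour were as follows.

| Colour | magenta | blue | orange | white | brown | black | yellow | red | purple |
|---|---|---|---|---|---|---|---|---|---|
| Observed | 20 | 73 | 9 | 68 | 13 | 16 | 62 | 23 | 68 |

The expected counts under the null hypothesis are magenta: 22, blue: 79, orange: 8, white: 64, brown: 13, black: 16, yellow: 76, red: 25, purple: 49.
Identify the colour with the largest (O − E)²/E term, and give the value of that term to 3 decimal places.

purple, 7.367

cat          O        E   (O−E)²/E
magenta     20       22     0.1818
blue        73       79     0.4557
orange       9        8     0.1250
white       68       64     0.2500
brown       13       13     0.0000
black       16       16     0.0000
yellow      62       76     2.5789
red         23       25     0.1600
purple      68       49     7.3673
The largest term is for purple: 7.367.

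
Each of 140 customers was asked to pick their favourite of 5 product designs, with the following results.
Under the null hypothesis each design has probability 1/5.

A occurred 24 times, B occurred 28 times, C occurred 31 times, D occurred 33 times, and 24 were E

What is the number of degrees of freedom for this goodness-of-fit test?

There are k = 5 categories and no parameters were estimated from the data, so df = 5 − 1 = 4.

4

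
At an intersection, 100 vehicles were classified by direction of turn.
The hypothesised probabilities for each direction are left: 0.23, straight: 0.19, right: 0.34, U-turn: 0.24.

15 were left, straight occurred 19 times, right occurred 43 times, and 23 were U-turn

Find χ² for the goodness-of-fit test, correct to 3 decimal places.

Expected counts E_i = n·p_i: 100×0.23 = 23, 100×0.19 = 19, 100×0.34 = 34, 100×0.24 = 24.
χ² = (15−23)²/23 + (19−19)²/19 + (43−34)²/34 + (23−24)²/24
   = 2.7826 + 0.0000 + 2.3824 + 0.0417
Sum = 5.207

5.207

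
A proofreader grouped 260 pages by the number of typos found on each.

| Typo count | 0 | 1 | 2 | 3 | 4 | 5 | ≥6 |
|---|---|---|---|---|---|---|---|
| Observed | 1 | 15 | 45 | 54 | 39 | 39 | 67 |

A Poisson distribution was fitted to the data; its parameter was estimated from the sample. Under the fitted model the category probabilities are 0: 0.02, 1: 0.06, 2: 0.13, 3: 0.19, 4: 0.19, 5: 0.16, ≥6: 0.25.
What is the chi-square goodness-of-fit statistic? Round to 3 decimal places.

9.968

Expected counts E_i = n·p_i: 260×0.02 = 5.2, 260×0.06 = 15.6, 260×0.13 = 33.8, 260×0.19 = 49.4, 260×0.19 = 49.4, 260×0.16 = 41.6, 260×0.25 = 65.
0: (1 − 5.2)²/5.2 = 17.64/5.2 = 3.3923
1: (15 − 15.6)²/15.6 = 0.36/15.6 = 0.0231
2: (45 − 33.8)²/33.8 = 125.44/33.8 = 3.7112
3: (54 − 49.4)²/49.4 = 21.16/49.4 = 0.4283
4: (39 − 49.4)²/49.4 = 108.16/49.4 = 2.1895
5: (39 − 41.6)²/41.6 = 6.76/41.6 = 0.1625
≥6: (67 − 65)²/65 = 4/65 = 0.0615
Sum = 9.968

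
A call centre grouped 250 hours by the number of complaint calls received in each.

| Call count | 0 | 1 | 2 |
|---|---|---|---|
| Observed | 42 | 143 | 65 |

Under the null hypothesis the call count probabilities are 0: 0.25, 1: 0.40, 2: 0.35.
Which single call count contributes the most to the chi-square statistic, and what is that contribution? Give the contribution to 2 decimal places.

Expected counts E_i = n·p_i: 250×0.25 = 62.5, 250×0.40 = 100, 250×0.35 = 87.5.
cat         O        E   (O−E)²/E
0          42     62.5      6.724
1         143      100     18.490
2          65     87.5      5.786
The largest term is for 1: 18.49.

1, 18.49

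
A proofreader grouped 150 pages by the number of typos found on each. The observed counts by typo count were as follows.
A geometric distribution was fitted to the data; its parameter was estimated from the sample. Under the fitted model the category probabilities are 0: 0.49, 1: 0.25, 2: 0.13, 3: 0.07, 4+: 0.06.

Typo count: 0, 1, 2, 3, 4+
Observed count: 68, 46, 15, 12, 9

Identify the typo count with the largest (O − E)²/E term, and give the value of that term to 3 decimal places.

1, 1.927

Expected counts E_i = n·p_i: 150×0.49 = 73.5, 150×0.25 = 37.5, 150×0.13 = 19.5, 150×0.07 = 10.5, 150×0.06 = 9.
χ² = (68−73.5)²/73.5 + (46−37.5)²/37.5 + (15−19.5)²/19.5 + (12−10.5)²/10.5 + (9−9)²/9
   = 0.4116 + 1.9267 + 1.0385 + 0.2143 + 0.0000
The largest term is for 1: 1.927.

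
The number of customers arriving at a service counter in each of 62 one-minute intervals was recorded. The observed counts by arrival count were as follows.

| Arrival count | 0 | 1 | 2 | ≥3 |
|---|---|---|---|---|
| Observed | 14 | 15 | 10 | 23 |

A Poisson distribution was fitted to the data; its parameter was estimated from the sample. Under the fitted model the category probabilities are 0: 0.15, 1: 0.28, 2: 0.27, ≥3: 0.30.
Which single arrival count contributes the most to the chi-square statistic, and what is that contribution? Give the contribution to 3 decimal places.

2, 2.714

Expected counts E_i = n·p_i: 62×0.15 = 9.3, 62×0.28 = 17.36, 62×0.27 = 16.74, 62×0.30 = 18.6.
χ² = (14−9.3)²/9.3 + (15−17.36)²/17.36 + (10−16.74)²/16.74 + (23−18.6)²/18.6
   = 2.3753 + 0.3208 + 2.7137 + 1.0409
The largest term is for 2: 2.714.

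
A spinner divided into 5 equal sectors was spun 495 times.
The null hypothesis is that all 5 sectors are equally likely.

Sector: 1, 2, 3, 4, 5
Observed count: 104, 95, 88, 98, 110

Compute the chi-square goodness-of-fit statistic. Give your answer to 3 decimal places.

Under H₀ each category has probability 1/5, so each expected count is 495/5 = 99.
cat         O        E   (O−E)²/E
1         104       99     0.2525
2          95       99     0.1616
3          88       99     1.2222
4          98       99     0.0101
5         110       99     1.2222
Sum = 2.869

2.869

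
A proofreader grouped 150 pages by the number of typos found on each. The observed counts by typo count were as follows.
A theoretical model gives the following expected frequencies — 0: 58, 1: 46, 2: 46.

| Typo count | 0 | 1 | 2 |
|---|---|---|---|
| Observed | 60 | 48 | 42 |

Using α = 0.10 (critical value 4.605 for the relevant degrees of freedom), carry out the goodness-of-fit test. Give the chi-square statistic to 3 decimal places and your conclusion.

cat         O        E   (O−E)²/E
0          60       58     0.0690
1          48       46     0.0870
2          42       46     0.3478
Sum = 0.504
df = 2. Since 0.504 < 4.605, we do not reject H₀.

0.504; do not reject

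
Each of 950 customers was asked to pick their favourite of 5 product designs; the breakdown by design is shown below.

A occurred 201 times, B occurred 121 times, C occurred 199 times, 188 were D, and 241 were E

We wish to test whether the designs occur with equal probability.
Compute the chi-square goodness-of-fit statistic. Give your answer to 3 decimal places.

39.832

Expected count for each of the 5 categories: 950/5 = 190.
cat         O        E   (O−E)²/E
A         201      190     0.6368
B         121      190    25.0579
C         199      190     0.4263
D         188      190     0.0211
E         241      190    13.6895
Sum = 39.832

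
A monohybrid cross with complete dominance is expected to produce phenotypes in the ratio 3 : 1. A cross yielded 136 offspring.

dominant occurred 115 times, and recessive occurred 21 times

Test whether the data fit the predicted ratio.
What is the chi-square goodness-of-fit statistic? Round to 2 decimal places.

6.63

Ratio total = 4. Expected counts: 136×3/4 = 102, 136×1/4 = 34.
cat            O        E   (O−E)²/E
dominant     115      102      1.657
recessive     21       34      4.971
Sum = 6.63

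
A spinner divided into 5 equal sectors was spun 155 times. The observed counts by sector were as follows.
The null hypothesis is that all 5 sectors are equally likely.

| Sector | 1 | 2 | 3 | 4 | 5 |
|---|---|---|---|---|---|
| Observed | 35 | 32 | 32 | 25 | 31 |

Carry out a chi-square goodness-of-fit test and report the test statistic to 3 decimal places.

1.742

Expected count for each of the 5 categories: 155/5 = 31.
cat         O        E   (O−E)²/E
1          35       31     0.5161
2          32       31     0.0323
3          32       31     0.0323
4          25       31     1.1613
5          31       31     0.0000
Sum = 1.742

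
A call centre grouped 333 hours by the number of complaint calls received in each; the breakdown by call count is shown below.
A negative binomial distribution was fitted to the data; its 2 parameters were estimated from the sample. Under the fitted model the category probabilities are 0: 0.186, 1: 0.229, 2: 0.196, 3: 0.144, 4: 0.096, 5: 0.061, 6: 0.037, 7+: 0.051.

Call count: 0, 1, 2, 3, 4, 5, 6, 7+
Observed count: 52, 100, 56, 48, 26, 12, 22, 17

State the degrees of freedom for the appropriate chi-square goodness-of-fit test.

There are k = 8 categories and 2 parameters estimated from the data, so df = 8 − 1 − 2 = 5.

5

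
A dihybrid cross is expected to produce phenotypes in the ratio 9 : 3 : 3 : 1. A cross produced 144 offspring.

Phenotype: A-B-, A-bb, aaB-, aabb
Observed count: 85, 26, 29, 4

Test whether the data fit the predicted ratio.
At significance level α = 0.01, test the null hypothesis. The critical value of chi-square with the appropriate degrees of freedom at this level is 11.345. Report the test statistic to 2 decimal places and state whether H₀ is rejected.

Ratio total = 16. Expected counts: 144×9/16 = 81, 144×3/16 = 27, 144×3/16 = 27, 144×1/16 = 9.
χ² = (85−81)²/81 + (26−27)²/27 + (29−27)²/27 + (4−9)²/9
   = 0.198 + 0.037 + 0.148 + 2.778
Sum = 3.16
df = 3. Since 3.16 < 11.345, we do not reject H₀.

3.16; do not reject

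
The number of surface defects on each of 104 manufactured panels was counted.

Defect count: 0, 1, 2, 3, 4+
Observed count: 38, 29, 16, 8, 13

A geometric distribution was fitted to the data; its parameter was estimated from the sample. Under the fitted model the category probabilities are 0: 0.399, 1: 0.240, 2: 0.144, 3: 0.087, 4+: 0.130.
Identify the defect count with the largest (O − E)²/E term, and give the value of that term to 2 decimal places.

1, 0.65

Expected counts E_i = n·p_i: 104×0.399 = 41.496, 104×0.240 = 24.96, 104×0.144 = 14.976, 104×0.087 = 9.048, 104×0.130 = 13.52.
0: (38 − 41.496)²/41.496 = 12.222016/41.496 = 0.295
1: (29 − 24.96)²/24.96 = 16.3216/24.96 = 0.654
2: (16 − 14.976)²/14.976 = 1.048576/14.976 = 0.070
3: (8 − 9.048)²/9.048 = 1.098304/9.048 = 0.121
4+: (13 − 13.52)²/13.52 = 0.2704/13.52 = 0.020
The largest term is for 1: 0.65.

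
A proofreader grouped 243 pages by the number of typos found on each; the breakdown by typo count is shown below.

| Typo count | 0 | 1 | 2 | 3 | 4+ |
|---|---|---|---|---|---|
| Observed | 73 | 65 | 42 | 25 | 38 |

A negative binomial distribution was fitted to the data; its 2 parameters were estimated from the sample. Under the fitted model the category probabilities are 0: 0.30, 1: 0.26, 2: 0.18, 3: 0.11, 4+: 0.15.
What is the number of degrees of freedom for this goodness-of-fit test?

There are k = 5 categories and 2 parameters estimated from the data, so df = 5 − 1 − 2 = 2.

2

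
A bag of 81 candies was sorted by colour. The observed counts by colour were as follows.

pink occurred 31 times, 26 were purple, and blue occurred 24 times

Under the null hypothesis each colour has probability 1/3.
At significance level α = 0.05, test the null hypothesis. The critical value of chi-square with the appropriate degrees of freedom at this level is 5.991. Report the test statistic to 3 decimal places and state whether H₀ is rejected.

Expected count for each of the 3 categories: 81/3 = 27.
pink: (31 − 27)²/27 = 16/27 = 0.5926
purple: (26 − 27)²/27 = 1/27 = 0.0370
blue: (24 − 27)²/27 = 9/27 = 0.3333
Sum = 0.963
df = 2. Since 0.963 < 5.991, we do not reject H₀.

0.963; do not reject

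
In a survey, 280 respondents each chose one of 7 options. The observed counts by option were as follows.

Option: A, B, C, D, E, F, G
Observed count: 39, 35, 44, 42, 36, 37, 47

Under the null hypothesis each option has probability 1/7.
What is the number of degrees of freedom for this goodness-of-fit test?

There are k = 7 categories and no parameters were estimated from the data, so df = 7 − 1 = 6.

6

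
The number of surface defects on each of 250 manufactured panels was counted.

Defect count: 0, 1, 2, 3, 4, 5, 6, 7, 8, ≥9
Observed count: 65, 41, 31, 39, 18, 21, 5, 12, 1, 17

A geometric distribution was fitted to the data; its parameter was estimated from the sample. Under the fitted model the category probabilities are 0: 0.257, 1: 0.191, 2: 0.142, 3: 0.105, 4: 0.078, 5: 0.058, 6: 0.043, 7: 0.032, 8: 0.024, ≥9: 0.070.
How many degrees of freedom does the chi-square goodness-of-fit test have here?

There are k = 10 categories and 1 parameter estimated from the data, so df = 10 − 1 − 1 = 8.

8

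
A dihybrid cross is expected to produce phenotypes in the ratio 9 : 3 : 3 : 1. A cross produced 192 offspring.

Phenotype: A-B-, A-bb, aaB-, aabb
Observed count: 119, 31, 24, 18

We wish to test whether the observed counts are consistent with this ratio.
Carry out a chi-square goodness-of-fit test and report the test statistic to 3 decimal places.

Ratio total = 16. Expected counts: 192×9/16 = 108, 192×3/16 = 36, 192×3/16 = 36, 192×1/16 = 12.
cat         O        E   (O−E)²/E
A-B-      119      108     1.1204
A-bb       31       36     0.6944
aaB-       24       36     4.0000
aabb       18       12     3.0000
Sum = 8.815

8.815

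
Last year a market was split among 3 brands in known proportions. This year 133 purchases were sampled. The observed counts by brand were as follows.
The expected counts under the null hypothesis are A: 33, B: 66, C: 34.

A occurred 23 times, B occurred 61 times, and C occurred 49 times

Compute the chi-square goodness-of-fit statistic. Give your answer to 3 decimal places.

10.027

A: (23 − 33)²/33 = 100/33 = 3.0303
B: (61 − 66)²/66 = 25/66 = 0.3788
C: (49 − 34)²/34 = 225/34 = 6.6176
Sum = 10.027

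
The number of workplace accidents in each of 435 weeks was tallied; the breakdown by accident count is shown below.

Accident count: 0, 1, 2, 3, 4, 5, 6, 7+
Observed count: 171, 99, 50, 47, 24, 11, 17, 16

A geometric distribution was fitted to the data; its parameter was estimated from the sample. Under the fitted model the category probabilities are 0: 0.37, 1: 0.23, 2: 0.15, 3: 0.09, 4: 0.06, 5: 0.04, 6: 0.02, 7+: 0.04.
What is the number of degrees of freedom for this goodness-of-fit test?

There are k = 8 categories and 1 parameter estimated from the data, so df = 8 − 1 − 1 = 6.

6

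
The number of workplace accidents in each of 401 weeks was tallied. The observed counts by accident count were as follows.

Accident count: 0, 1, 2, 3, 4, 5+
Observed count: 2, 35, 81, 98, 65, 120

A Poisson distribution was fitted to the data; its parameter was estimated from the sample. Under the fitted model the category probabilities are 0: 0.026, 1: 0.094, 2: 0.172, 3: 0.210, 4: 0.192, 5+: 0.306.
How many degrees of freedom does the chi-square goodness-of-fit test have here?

There are k = 6 categories and 1 parameter estimated from the data, so df = 6 − 1 − 1 = 4.

4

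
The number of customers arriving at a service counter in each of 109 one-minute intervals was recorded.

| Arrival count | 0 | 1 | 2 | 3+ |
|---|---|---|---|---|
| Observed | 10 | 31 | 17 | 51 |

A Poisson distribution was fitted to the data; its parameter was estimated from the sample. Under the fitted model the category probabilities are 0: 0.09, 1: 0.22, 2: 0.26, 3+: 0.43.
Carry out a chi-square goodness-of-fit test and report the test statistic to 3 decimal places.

6.960

Expected counts E_i = n·p_i: 109×0.09 = 9.81, 109×0.22 = 23.98, 109×0.26 = 28.34, 109×0.43 = 46.87.
0: (10 − 9.81)²/9.81 = 0.0361/9.81 = 0.0037
1: (31 − 23.98)²/23.98 = 49.2804/23.98 = 2.0551
2: (17 − 28.34)²/28.34 = 128.5956/28.34 = 4.5376
3+: (51 − 46.87)²/46.87 = 17.0569/46.87 = 0.3639
Sum = 6.960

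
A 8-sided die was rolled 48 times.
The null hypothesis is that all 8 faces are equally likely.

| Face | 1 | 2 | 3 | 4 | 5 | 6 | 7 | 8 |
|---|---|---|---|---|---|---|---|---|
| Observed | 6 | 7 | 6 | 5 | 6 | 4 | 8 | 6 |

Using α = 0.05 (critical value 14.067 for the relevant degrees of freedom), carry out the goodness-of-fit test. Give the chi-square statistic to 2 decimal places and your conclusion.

1.67; do not reject

Under H₀ each category has probability 1/8, so each expected count is 48/8 = 6.
cat         O        E   (O−E)²/E
1           6        6      0.000
2           7        6      0.167
3           6        6      0.000
4           5        6      0.167
5           6        6      0.000
6           4        6      0.667
7           8        6      0.667
8           6        6      0.000
Sum = 1.67
df = 7. Since 1.67 < 14.067, we do not reject H₀.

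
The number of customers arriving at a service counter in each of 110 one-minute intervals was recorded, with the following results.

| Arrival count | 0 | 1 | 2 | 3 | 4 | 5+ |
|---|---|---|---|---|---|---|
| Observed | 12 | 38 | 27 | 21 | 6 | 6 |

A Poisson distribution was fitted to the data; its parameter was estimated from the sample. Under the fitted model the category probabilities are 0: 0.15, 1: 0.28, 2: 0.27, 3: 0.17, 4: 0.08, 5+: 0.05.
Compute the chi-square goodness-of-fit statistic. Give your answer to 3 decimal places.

Expected counts E_i = n·p_i: 110×0.15 = 16.5, 110×0.28 = 30.8, 110×0.27 = 29.7, 110×0.17 = 18.7, 110×0.08 = 8.8, 110×0.05 = 5.5.
0: (12 − 16.5)²/16.5 = 20.25/16.5 = 1.2273
1: (38 − 30.8)²/30.8 = 51.84/30.8 = 1.6831
2: (27 − 29.7)²/29.7 = 7.29/29.7 = 0.2455
3: (21 − 18.7)²/18.7 = 5.29/18.7 = 0.2829
4: (6 − 8.8)²/8.8 = 7.84/8.8 = 0.8909
5+: (6 − 5.5)²/5.5 = 0.25/5.5 = 0.0455
Sum = 4.375

4.375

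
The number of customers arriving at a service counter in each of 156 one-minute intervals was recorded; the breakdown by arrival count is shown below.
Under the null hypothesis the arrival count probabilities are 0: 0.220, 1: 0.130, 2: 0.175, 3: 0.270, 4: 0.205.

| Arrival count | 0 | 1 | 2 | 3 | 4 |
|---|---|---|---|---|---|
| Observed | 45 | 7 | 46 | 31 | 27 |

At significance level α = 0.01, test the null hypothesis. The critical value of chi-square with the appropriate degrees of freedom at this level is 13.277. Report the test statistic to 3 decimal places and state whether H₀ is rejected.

Expected counts E_i = n·p_i: 156×0.220 = 34.32, 156×0.130 = 20.28, 156×0.175 = 27.3, 156×0.270 = 42.12, 156×0.205 = 31.98.
χ² = (45−34.32)²/34.32 + (7−20.28)²/20.28 + (46−27.3)²/27.3 + (31−42.12)²/42.12 + (27−31.98)²/31.98
   = 3.3235 + 8.6962 + 12.8092 + 2.9358 + 0.7755
Sum = 28.540
df = 4. Since 28.540 > 13.277, we reject H₀.

28.540; reject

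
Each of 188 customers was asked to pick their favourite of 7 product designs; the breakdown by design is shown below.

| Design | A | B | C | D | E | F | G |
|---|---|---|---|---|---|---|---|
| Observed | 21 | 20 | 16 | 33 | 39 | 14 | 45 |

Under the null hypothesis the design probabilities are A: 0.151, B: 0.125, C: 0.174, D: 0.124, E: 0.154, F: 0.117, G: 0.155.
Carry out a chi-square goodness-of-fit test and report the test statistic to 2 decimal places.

30.03

Expected counts E_i = n·p_i: 188×0.151 = 28.388, 188×0.125 = 23.5, 188×0.174 = 32.712, 188×0.124 = 23.312, 188×0.154 = 28.952, 188×0.117 = 21.996, 188×0.155 = 29.14.
A: (21 − 28.388)²/28.388 = 54.582544/28.388 = 1.923
B: (20 − 23.5)²/23.5 = 12.25/23.5 = 0.521
C: (16 − 32.712)²/32.712 = 279.290944/32.712 = 8.538
D: (33 − 23.312)²/23.312 = 93.857344/23.312 = 4.026
E: (39 − 28.952)²/28.952 = 100.962304/28.952 = 3.487
F: (14 − 21.996)²/21.996 = 63.936016/21.996 = 2.907
G: (45 − 29.14)²/29.14 = 251.5396/29.14 = 8.632
Sum = 30.03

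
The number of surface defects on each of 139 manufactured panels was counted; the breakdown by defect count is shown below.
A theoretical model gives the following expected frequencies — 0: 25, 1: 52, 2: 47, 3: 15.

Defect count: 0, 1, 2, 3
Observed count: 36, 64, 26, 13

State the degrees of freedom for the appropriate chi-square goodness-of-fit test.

3

There are k = 4 categories and no parameters were estimated from the data, so df = 4 − 1 = 3.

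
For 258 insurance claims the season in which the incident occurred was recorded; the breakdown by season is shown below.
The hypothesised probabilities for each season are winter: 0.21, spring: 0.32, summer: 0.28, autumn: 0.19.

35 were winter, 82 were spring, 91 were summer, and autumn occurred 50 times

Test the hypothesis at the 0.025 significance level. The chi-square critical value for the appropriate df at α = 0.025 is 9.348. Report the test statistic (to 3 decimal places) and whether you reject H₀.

11.685; reject

Expected counts E_i = n·p_i: 258×0.21 = 54.18, 258×0.32 = 82.56, 258×0.28 = 72.24, 258×0.19 = 49.02.
χ² = (35−54.18)²/54.18 + (82−82.56)²/82.56 + (91−72.24)²/72.24 + (50−49.02)²/49.02
   = 6.7898 + 0.0038 + 4.8718 + 0.0196
Sum = 11.685
df = 3. Since 11.685 > 9.348, we reject H₀.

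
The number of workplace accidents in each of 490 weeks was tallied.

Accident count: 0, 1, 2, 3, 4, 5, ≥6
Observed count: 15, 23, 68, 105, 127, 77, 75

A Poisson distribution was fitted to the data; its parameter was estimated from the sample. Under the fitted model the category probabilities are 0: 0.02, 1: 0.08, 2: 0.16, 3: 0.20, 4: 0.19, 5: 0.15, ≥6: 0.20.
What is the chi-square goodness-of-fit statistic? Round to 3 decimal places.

Expected counts E_i = n·p_i: 490×0.02 = 9.8, 490×0.08 = 39.2, 490×0.16 = 78.4, 490×0.20 = 98, 490×0.19 = 93.1, 490×0.15 = 73.5, 490×0.20 = 98.
χ² = (15−9.8)²/9.8 + (23−39.2)²/39.2 + (68−78.4)²/78.4 + (105−98)²/98 + (127−93.1)²/93.1 + (77−73.5)²/73.5 + (75−98)²/98
   = 2.7592 + 6.6949 + 1.3796 + 0.5000 + 12.3438 + 0.1667 + 5.3980
Sum = 29.242

29.242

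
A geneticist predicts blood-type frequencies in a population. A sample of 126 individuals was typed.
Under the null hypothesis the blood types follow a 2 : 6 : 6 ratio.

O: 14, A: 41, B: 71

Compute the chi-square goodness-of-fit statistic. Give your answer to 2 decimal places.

Ratio total = 14. Expected counts: 126×2/14 = 18, 126×6/14 = 54, 126×6/14 = 54.
cat         O        E   (O−E)²/E
O          14       18      0.889
A          41       54      3.130
B          71       54      5.352
Sum = 9.37

9.37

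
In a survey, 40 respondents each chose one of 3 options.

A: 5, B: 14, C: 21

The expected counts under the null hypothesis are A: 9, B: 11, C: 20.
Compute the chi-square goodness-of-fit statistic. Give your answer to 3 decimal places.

2.646

A: (5 − 9)²/9 = 16/9 = 1.7778
B: (14 − 11)²/11 = 9/11 = 0.8182
C: (21 − 20)²/20 = 1/20 = 0.0500
Sum = 2.646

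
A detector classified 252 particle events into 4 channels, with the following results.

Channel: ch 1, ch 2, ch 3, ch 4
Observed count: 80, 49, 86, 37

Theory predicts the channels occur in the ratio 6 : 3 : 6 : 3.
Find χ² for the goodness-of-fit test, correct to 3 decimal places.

Ratio total = 18. Expected counts: 252×6/18 = 84, 252×3/18 = 42, 252×6/18 = 84, 252×3/18 = 42.
χ² = (80−84)²/84 + (49−42)²/42 + (86−84)²/84 + (37−42)²/42
   = 0.1905 + 1.1667 + 0.0476 + 0.5952
Sum = 2.000

2.000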